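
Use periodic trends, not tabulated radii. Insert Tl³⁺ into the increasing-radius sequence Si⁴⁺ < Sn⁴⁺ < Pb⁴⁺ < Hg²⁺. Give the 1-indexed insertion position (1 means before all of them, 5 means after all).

Work out protons and electrons: Si⁴⁺ has 10 e⁻ (Z=14), Sn⁴⁺ has 46 e⁻ (Z=50), Pb⁴⁺ has 78 e⁻ (Z=82), Tl³⁺ has 78 e⁻ (Z=81), Hg²⁺ has 78 e⁻ (Z=80). Si⁴⁺ < Sn⁴⁺ (same group, period 3 vs 5); Sn⁴⁺ < Pb⁴⁺ (same group, period 5 vs 6); Pb⁴⁺ < Tl³⁺ (isoelectronic, higher Z=82 is smaller); Tl³⁺ < Hg²⁺ (both 78 e⁻, Z=81>80).
Putting Tl³⁺ in gives Si⁴⁺ < Sn⁴⁺ < Pb⁴⁺ < Tl³⁺ < Hg²⁺; it lands at slot 4.

4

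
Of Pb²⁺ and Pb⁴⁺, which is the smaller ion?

Pb⁴⁺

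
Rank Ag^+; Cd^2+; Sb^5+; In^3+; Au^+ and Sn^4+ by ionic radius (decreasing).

Work out protons and electrons: Sb^5+ has 46 e⁻ (Z=51), Sn^4+ has 46 e⁻ (Z=50), In^3+ has 46 e⁻ (Z=49), Cd^2+ has 46 e⁻ (Z=48), Ag^+ has 46 e⁻ (Z=47), Au^+ has 78 e⁻ (Z=79). Sb^5+ < Sn^4+ (isoelectronic, higher Z=51 is smaller); Sn^4+ < In^3+ (isoelectronic, higher Z=50 is smaller); In^3+ < Cd^2+ (both 46 e⁻, Z=49>48); Cd^2+ < Ag^+ (isoelectronic, higher Z=48 is smaller); Ag^+ < Au^+ (same group, 1 shell fewer).

Au^+ > Ag^+ > Cd^2+ > In^3+ > Sn^4+ > Sb^5+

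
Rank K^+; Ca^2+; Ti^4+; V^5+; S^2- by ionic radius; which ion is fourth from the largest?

Isoelectronic series (18 e⁻ each). Size is set by nuclear charge: more protons means a smaller ion. V^5+ (Z=23), Ti^4+ (Z=22), Ca^2+ (Z=20), K^+ (Z=19), S^2- (Z=16).
That gives V^5+ < Ti^4+ < Ca^2+ < K^+ < S^2-. From the largest end, number 4 is Ti^4+.

Ti^4+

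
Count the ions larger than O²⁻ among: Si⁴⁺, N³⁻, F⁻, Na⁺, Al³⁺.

1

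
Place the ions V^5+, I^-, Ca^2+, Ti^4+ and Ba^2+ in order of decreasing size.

I^- > Ba^2+ > Ca^2+ > Ti^4+ > V^5+

V^5+ has 18 e⁻ (Z=23), Ti^4+ has 18 e⁻ (Z=22), Ca^2+ has 18 e⁻ (Z=20), Ba^2+ has 54 e⁻ (Z=56), I^- has 54 e⁻ (Z=53). V^5+ < Ti^4+ (both 18 e⁻, Z=23>22); Ti^4+ < Ca^2+ (isoelectronic, higher Z=22 is smaller); Ca^2+ < Ba^2+ (same group, 2 shells fewer); Ba^2+ < I^- (both 54 e⁻, Z=56>53).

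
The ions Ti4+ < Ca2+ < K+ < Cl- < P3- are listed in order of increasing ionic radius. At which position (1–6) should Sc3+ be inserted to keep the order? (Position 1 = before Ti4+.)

2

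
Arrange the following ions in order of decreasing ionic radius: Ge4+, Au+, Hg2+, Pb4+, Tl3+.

Tabulating Z and e⁻: Ge4+: 28 e⁻, Z=32, Pb4+: 78 e⁻, Z=82, Tl3+: 78 e⁻, Z=81, Hg2+: 78 e⁻, Z=80, Au+: 78 e⁻, Z=79. Ge4+ < Pb4+ (same group, period 4 vs 6); Pb4+ < Tl3+ (isoelectronic, higher Z=82 is smaller); Tl3+ < Hg2+ (both 78 e⁻, Z=81>80); Hg2+ < Au+ (isoelectronic, higher Z=80 is smaller).

Au+ > Hg2+ > Tl3+ > Pb4+ > Ge4+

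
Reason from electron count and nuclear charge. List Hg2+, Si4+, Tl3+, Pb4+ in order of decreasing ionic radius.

Hg2+ > Tl3+ > Pb4+ > Si4+

Electron counts and nuclear charges: Si4+ (Z=14, 10 e⁻), Pb4+ (Z=82, 78 e⁻), Tl3+ (Z=81, 78 e⁻), Hg2+ (Z=80, 78 e⁻). Si4+ < Pb4+ (same group, period 3 vs 6); Pb4+ < Tl3+ (both 78 e⁻, Z=82>81); Tl3+ < Hg2+ (isoelectronic, higher Z=81 is smaller).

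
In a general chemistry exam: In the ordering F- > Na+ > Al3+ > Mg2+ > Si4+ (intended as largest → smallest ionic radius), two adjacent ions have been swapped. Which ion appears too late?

Mg2+

Compare adjacent ions: Al3+ and Mg2+ share 10 electrons; the higher nuclear charge on Al (Z=13) contracts it more, so Al3+ < Mg2+ — yet in this decreasing list Al3+ sits before Mg2+. Nothing else is reversed, so Mg2+ should move one place to the left.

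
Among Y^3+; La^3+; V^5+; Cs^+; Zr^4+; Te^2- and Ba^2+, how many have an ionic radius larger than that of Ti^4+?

V^5+ has 18 e⁻ (Z=23), Ti^4+ has 18 e⁻ (Z=22), Zr^4+ has 36 e⁻ (Z=40), Y^3+ has 36 e⁻ (Z=39), La^3+ has 54 e⁻ (Z=57), Ba^2+ has 54 e⁻ (Z=56), Cs^+ has 54 e⁻ (Z=55), Te^2- has 54 e⁻ (Z=52). V^5+ < Ti^4+ (both 18 e⁻, Z=23>22); Ti^4+ < Zr^4+ (same group, 1 shell fewer); Zr^4+ < Y^3+ (both 36 e⁻, Z=40>39); Y^3+ < La^3+ (same group, period 5 vs 6); La^3+ < Ba^2+ (isoelectronic, higher Z=57 is smaller); Ba^2+ < Cs^+ (isoelectronic, higher Z=56 is smaller); Cs^+ < Te^2- (both 54 e⁻, Z=55>52).
Overall: V^5+ < Ti^4+ < Zr^4+ < Y^3+ < La^3+ < Ba^2+ < Cs^+ < Te^2-. Ti^4+ has 1 below it and 6 above. So 6 are larger.

6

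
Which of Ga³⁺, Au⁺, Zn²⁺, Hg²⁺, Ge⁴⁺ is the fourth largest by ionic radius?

Ga³⁺

Tabulating Z and e⁻: Ge⁴⁺ (Z=32, 28 e⁻), Ga³⁺ (Z=31, 28 e⁻), Zn²⁺ (Z=30, 28 e⁻), Hg²⁺ (Z=80, 78 e⁻), Au⁺ (Z=79, 78 e⁻). Ge⁴⁺ < Ga³⁺ (isoelectronic, higher Z=32 is smaller); Ga³⁺ < Zn²⁺ (both 28 e⁻, Z=31>30); Zn²⁺ < Hg²⁺ (same group, 2 shells fewer); Hg²⁺ < Au⁺ (isoelectronic, higher Z=80 is smaller).
So the order is Ge⁴⁺ < Ga³⁺ < Zn²⁺ < Hg²⁺ < Au⁺; the 4th-largest ion is Ga³⁺.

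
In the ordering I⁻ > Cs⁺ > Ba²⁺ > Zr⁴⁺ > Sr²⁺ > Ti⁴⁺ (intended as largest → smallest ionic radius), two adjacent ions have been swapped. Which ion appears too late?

Sr²⁺

Check each adjacent pair. Zr⁴⁺ and Sr²⁺ are reversed: Zr⁴⁺ and Sr²⁺ share 36 electrons; the higher nuclear charge on Zr (Z=40) contracts it more, so Zr⁴⁺ < Sr²⁺. No other neighbouring pair contradicts the periodic trends, so Sr²⁺ is the ion listed too late.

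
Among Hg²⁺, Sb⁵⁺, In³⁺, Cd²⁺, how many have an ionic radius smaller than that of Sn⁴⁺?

1

Electron counts and nuclear charges: Sb⁵⁺ has 46 e⁻ (Z=51), Sn⁴⁺ has 46 e⁻ (Z=50), In³⁺ has 46 e⁻ (Z=49), Cd²⁺ has 46 e⁻ (Z=48), Hg²⁺ has 78 e⁻ (Z=80). Sb⁵⁺ < Sn⁴⁺ (isoelectronic, higher Z=51 is smaller); Sn⁴⁺ < In³⁺ (both 46 e⁻, Z=50>49); In³⁺ < Cd²⁺ (both 46 e⁻, Z=49>48); Cd²⁺ < Hg²⁺ (same group, 1 shell fewer).
Relative to Sn⁴⁺, the ions that are smaller are Sb⁵⁺. So 1 is smaller.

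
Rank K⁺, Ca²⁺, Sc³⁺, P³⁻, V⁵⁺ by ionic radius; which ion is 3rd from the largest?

Each ion has 18 electrons. The ranking follows nuclear charge in reverse — greater Z gives a smaller radius. V⁵⁺ (Z=23), Sc³⁺ (Z=21), Ca²⁺ (Z=20), K⁺ (Z=19), P³⁻ (Z=15).
So the order is V⁵⁺ < Sc³⁺ < Ca²⁺ < K⁺ < P³⁻; the 3rd-largest ion is Ca²⁺.

Ca²⁺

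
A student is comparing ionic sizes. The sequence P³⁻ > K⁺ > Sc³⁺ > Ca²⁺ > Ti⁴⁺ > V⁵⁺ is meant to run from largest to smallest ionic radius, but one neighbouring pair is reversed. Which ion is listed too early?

Sc³⁺

Scanning neighbour by neighbour, only Sc³⁺/Ca²⁺ violates a trend: both have 18 electrons but Z(Sc)=21 > Z(Ca)=20, so Sc³⁺ should be the smaller of the two. That makes Sc³⁺ the one sitting a position early relative to where it belongs.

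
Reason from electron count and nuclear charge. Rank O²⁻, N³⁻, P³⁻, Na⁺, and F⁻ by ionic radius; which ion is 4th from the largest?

F⁻

Electron counts and nuclear charges: Na⁺ (Z=11, 10 e⁻), F⁻ (Z=9, 10 e⁻), O²⁻ (Z=8, 10 e⁻), N³⁻ (Z=7, 10 e⁻), P³⁻ (Z=15, 18 e⁻). Na⁺ < F⁻ (isoelectronic, higher Z=11 is smaller); F⁻ < O²⁻ (isoelectronic, higher Z=9 is smaller); O²⁻ < N³⁻ (isoelectronic, higher Z=8 is smaller); N³⁻ < P³⁻ (same group, period 2 vs 3).
Full ascending order: Na⁺ < F⁻ < O²⁻ < N³⁻ < P³⁻. Counting from the largest, position 4 is F⁻.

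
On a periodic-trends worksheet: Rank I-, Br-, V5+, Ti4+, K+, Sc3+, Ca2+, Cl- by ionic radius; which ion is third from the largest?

Cl-

V5+ has 18 e⁻ (Z=23), Ti4+ has 18 e⁻ (Z=22), Sc3+ has 18 e⁻ (Z=21), Ca2+ has 18 e⁻ (Z=20), K+ has 18 e⁻ (Z=19), Cl- has 18 e⁻ (Z=17), Br- has 36 e⁻ (Z=35), I- has 54 e⁻ (Z=53). V5+ < Ti4+ (isoelectronic, higher Z=23 is smaller); Ti4+ < Sc3+ (both 18 e⁻, Z=22>21); Sc3+ < Ca2+ (isoelectronic, higher Z=21 is smaller); Ca2+ < K+ (isoelectronic, higher Z=20 is smaller); K+ < Cl- (isoelectronic, higher Z=19 is smaller); Cl- < Br- (same group, period 3 vs 4); Br- < I- (same group, period 4 vs 5).
Ordering: V5+ < Ti4+ < Sc3+ < Ca2+ < K+ < Cl- < Br- < I-. The third largest is Cl-.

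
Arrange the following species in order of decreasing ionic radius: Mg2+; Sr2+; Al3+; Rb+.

Rb+ > Sr2+ > Mg2+ > Al3+

Al3+ has 10 e⁻ (Z=13), Mg2+ has 10 e⁻ (Z=12), Sr2+ has 36 e⁻ (Z=38), Rb+ has 36 e⁻ (Z=37). Al3+ < Mg2+ (isoelectronic, higher Z=13 is smaller); Mg2+ < Sr2+ (same group, period 3 vs 5); Sr2+ < Rb+ (isoelectronic, higher Z=38 is smaller).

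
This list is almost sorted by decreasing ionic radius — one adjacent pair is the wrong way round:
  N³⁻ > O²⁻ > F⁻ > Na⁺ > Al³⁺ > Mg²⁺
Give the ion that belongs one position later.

The pair Al³⁺, Mg²⁺ is the wrong way round — Al³⁺ and Mg²⁺ share 10 electrons; the higher nuclear charge on Al (Z=13) contracts it more, so Al³⁺ < Mg²⁺. All other adjacent pairs agree with periodic trends, so Al³⁺ is the misplaced ion.

Al³⁺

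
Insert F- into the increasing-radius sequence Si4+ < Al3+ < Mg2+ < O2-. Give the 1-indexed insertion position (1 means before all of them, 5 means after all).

4

These species are isoelectronic with 10 electrons. The only difference is the number of protons: Si4+ (Z=14), Al3+ (Z=13), Mg2+ (Z=12), F- (Z=9), O2- (Z=8). The strongest nuclear pull (Si4+) gives the smallest ion.
Putting F- in gives Si4+ < Al3+ < Mg2+ < F- < O2-; it lands at slot 4.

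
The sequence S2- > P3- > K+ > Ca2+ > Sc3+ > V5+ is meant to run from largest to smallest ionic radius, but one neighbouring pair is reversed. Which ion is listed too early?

S2-

Compare adjacent ions: both have 18 electrons but Z(S)=16 > Z(P)=15, so S2- should be the smaller of the two — yet in this decreasing list S2- sits before P3-. Nothing else is reversed, so S2- should move one place to the right.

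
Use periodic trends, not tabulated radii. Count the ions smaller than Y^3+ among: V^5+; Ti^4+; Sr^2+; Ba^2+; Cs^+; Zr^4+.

3

V^5+ has 18 e⁻ (Z=23), Ti^4+ has 18 e⁻ (Z=22), Zr^4+ has 36 e⁻ (Z=40), Y^3+ has 36 e⁻ (Z=39), Sr^2+ has 36 e⁻ (Z=38), Ba^2+ has 54 e⁻ (Z=56), Cs^+ has 54 e⁻ (Z=55). V^5+ < Ti^4+ (both 18 e⁻, Z=23>22); Ti^4+ < Zr^4+ (same group, 1 shell fewer); Zr^4+ < Y^3+ (isoelectronic, higher Z=40 is smaller); Y^3+ < Sr^2+ (both 36 e⁻, Z=39>38); Sr^2+ < Ba^2+ (same group, 1 shell fewer); Ba^2+ < Cs^+ (isoelectronic, higher Z=56 is smaller).
Placing each against Y^3+: smaller — V^5+, Ti^4+, Zr^4+; larger — Sr^2+, Ba^2+, Cs^+. So 3 are smaller.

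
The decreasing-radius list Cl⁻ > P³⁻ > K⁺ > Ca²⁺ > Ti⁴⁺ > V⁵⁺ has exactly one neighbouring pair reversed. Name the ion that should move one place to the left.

Compare adjacent ions: Cl⁻ and P³⁻ share 18 electrons; the higher nuclear charge on Cl (Z=17) contracts it more, so Cl⁻ < P³⁻ — yet in this decreasing list Cl⁻ sits before P³⁻. Nothing else is reversed, so P³⁻ should move one place to the left.

P³⁻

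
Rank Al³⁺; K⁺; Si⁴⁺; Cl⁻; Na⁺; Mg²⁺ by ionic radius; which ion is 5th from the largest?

Al³⁺

Electron counts and nuclear charges: Si⁴⁺: 10 e⁻, Z=14, Al³⁺: 10 e⁻, Z=13, Mg²⁺: 10 e⁻, Z=12, Na⁺: 10 e⁻, Z=11, K⁺: 18 e⁻, Z=19, Cl⁻: 18 e⁻, Z=17. Si⁴⁺ < Al³⁺ (isoelectronic, higher Z=14 is smaller); Al³⁺ < Mg²⁺ (isoelectronic, higher Z=13 is smaller); Mg²⁺ < Na⁺ (both 10 e⁻, Z=12>11); Na⁺ < K⁺ (same group, period 3 vs 4); K⁺ < Cl⁻ (isoelectronic, higher Z=19 is smaller).
Full ascending order: Si⁴⁺ < Al³⁺ < Mg²⁺ < Na⁺ < K⁺ < Cl⁻. Counting from the largest, position 5 is Al³⁺.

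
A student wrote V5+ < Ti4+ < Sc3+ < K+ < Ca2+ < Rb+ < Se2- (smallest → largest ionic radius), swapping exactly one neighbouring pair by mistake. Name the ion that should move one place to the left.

Compare adjacent ions: both have 18 electrons but Z(Ca)=20 > Z(K)=19, so Ca2+ should be the smaller of the two — yet in this increasing list K+ sits before Ca2+. Nothing else is reversed, so Ca2+ should move one place to the left.

Ca2+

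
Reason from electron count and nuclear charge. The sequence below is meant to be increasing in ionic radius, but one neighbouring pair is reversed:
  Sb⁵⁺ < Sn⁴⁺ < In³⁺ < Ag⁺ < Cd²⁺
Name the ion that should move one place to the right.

Scanning neighbour by neighbour, only Ag⁺/Cd²⁺ violates a trend: Cd²⁺ and Ag⁺ share 46 electrons; the higher nuclear charge on Cd (Z=48) contracts it more, so Cd²⁺ < Ag⁺. That makes Ag⁺ the one sitting a position early relative to where it belongs.

Ag⁺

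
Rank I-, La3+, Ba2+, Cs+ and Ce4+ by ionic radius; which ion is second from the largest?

Cs+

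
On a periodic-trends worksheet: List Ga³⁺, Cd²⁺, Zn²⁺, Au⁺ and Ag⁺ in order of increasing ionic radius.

Ga³⁺: 28 e⁻, Z=31, Zn²⁺: 28 e⁻, Z=30, Cd²⁺: 46 e⁻, Z=48, Ag⁺: 46 e⁻, Z=47, Au⁺: 78 e⁻, Z=79. Ga³⁺ < Zn²⁺ (isoelectronic, higher Z=31 is smaller); Zn²⁺ < Cd²⁺ (same group, period 4 vs 5); Cd²⁺ < Ag⁺ (both 46 e⁻, Z=48>47); Ag⁺ < Au⁺ (same group, period 5 vs 6).

Ga³⁺ < Zn²⁺ < Cd²⁺ < Ag⁺ < Au⁺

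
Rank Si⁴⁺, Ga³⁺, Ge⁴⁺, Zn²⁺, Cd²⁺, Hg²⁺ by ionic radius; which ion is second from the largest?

First list Z and electron count for each: Si⁴⁺ has 10 e⁻ (Z=14), Ge⁴⁺ has 28 e⁻ (Z=32), Ga³⁺ has 28 e⁻ (Z=31), Zn²⁺ has 28 e⁻ (Z=30), Cd²⁺ has 46 e⁻ (Z=48), Hg²⁺ has 78 e⁻ (Z=80). Si⁴⁺ < Ge⁴⁺ (same group, 1 shell fewer); Ge⁴⁺ < Ga³⁺ (both 28 e⁻, Z=32>31); Ga³⁺ < Zn²⁺ (isoelectronic, higher Z=31 is smaller); Zn²⁺ < Cd²⁺ (same group, 1 shell fewer); Cd²⁺ < Hg²⁺ (same group, period 5 vs 6).
So the order is Si⁴⁺ < Ge⁴⁺ < Ga³⁺ < Zn²⁺ < Cd²⁺ < Hg²⁺; the 2nd-largest ion is Cd²⁺.

Cd²⁺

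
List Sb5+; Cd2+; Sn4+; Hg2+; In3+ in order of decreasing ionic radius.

Hg2+ > Cd2+ > In3+ > Sn4+ > Sb5+

Tabulating Z and e⁻: Sb5+ (Z=51, 46 e⁻), Sn4+ (Z=50, 46 e⁻), In3+ (Z=49, 46 e⁻), Cd2+ (Z=48, 46 e⁻), Hg2+ (Z=80, 78 e⁻). Sb5+ < Sn4+ (both 46 e⁻, Z=51>50); Sn4+ < In3+ (isoelectronic, higher Z=50 is smaller); In3+ < Cd2+ (isoelectronic, higher Z=49 is smaller); Cd2+ < Hg2+ (same group, period 5 vs 6).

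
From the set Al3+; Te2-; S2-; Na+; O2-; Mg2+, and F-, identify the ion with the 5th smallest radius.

O2-

Tabulating Z and e⁻: Al3+ has 10 e⁻ (Z=13), Mg2+ has 10 e⁻ (Z=12), Na+ has 10 e⁻ (Z=11), F- has 10 e⁻ (Z=9), O2- has 10 e⁻ (Z=8), S2- has 18 e⁻ (Z=16), Te2- has 54 e⁻ (Z=52). Al3+ < Mg2+ (isoelectronic, higher Z=13 is smaller); Mg2+ < Na+ (both 10 e⁻, Z=12>11); Na+ < F- (isoelectronic, higher Z=11 is smaller); F- < O2- (isoelectronic, higher Z=9 is smaller); O2- < S2- (same group, period 2 vs 3); S2- < Te2- (same group, 2 shells fewer).
That gives Al3+ < Mg2+ < Na+ < F- < O2- < S2- < Te2-. From the smallest end, number 5 is O2-.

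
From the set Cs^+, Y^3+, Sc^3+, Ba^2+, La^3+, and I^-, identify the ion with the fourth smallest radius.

Tabulating Z and e⁻: Sc^3+ has 18 e⁻ (Z=21), Y^3+ has 36 e⁻ (Z=39), La^3+ has 54 e⁻ (Z=57), Ba^2+ has 54 e⁻ (Z=56), Cs^+ has 54 e⁻ (Z=55), I^- has 54 e⁻ (Z=53). Sc^3+ < Y^3+ (same group, period 4 vs 5); Y^3+ < La^3+ (same group, 1 shell fewer); La^3+ < Ba^2+ (both 54 e⁻, Z=57>56); Ba^2+ < Cs^+ (isoelectronic, higher Z=56 is smaller); Cs^+ < I^- (isoelectronic, higher Z=55 is smaller).
Ordering: Sc^3+ < Y^3+ < La^3+ < Ba^2+ < Cs^+ < I^-. The fourth smallest is Ba^2+.

Ba^2+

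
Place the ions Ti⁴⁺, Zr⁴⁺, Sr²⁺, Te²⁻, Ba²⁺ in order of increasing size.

Electron counts and nuclear charges: Ti⁴⁺ (Z=22, 18 e⁻), Zr⁴⁺ (Z=40, 36 e⁻), Sr²⁺ (Z=38, 36 e⁻), Ba²⁺ (Z=56, 54 e⁻), Te²⁻ (Z=52, 54 e⁻). Ti⁴⁺ < Zr⁴⁺ (same group, period 4 vs 5); Zr⁴⁺ < Sr²⁺ (both 36 e⁻, Z=40>38); Sr²⁺ < Ba²⁺ (same group, 1 shell fewer); Ba²⁺ < Te²⁻ (both 54 e⁻, Z=56>52).

Ti⁴⁺ < Zr⁴⁺ < Sr²⁺ < Ba²⁺ < Te²⁻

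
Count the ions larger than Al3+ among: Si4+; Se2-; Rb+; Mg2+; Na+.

Si4+: 10 e⁻, Z=14, Al3+: 10 e⁻, Z=13, Mg2+: 10 e⁻, Z=12, Na+: 10 e⁻, Z=11, Rb+: 36 e⁻, Z=37, Se2-: 36 e⁻, Z=34. Si4+ < Al3+ (isoelectronic, higher Z=14 is smaller); Al3+ < Mg2+ (isoelectronic, higher Z=13 is smaller); Mg2+ < Na+ (both 10 e⁻, Z=12>11); Na+ < Rb+ (same group, period 3 vs 5); Rb+ < Se2- (isoelectronic, higher Z=37 is smaller).
Placing each against Al3+: smaller — Si4+; larger — Mg2+, Na+, Rb+, Se2-. That's 4.

4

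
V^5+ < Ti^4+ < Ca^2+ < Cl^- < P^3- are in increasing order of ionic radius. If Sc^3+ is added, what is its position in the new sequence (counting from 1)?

Each ion has 18 electrons. The ranking follows nuclear charge in reverse — greater Z gives a smaller radius. V^5+ (Z=23), Ti^4+ (Z=22), Sc^3+ (Z=21), Ca^2+ (Z=20), Cl^- (Z=17), P^3- (Z=15).
Putting Sc^3+ in gives V^5+ < Ti^4+ < Sc^3+ < Ca^2+ < Cl^- < P^3-; it lands at slot 3.

3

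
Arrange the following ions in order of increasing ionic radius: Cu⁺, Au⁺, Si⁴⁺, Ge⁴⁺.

Si⁴⁺ < Ge⁴⁺ < Cu⁺ < Au⁺

Tabulating Z and e⁻: Si⁴⁺ has 10 e⁻ (Z=14), Ge⁴⁺ has 28 e⁻ (Z=32), Cu⁺ has 28 e⁻ (Z=29), Au⁺ has 78 e⁻ (Z=79). Si⁴⁺ < Ge⁴⁺ (same group, 1 shell fewer); Ge⁴⁺ < Cu⁺ (both 28 e⁻, Z=32>29); Cu⁺ < Au⁺ (same group, 2 shells fewer).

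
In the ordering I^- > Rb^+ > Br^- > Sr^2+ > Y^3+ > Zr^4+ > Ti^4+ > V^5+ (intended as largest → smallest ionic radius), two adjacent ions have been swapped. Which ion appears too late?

Compare adjacent ions: they are isoelectronic (36 e⁻) and Rb has more protons than Br (37 vs 35), making Rb^+ smaller — yet in this decreasing list Rb^+ sits before Br^-. Nothing else is reversed, so Br^- should move one place to the left.

Br^-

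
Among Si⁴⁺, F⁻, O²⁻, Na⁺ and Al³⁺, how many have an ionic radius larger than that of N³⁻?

0

These species are isoelectronic with 10 electrons. The only difference is the number of protons: Si⁴⁺ (Z=14), Al³⁺ (Z=13), Na⁺ (Z=11), F⁻ (Z=9), O²⁻ (Z=8), N³⁻ (Z=7). The strongest nuclear pull (Si⁴⁺) gives the smallest ion.
Ordering all of them (including N³⁻) by radius gives Si⁴⁺ < Al³⁺ < Na⁺ < F⁻ < O²⁻ < N³⁻. That's 0.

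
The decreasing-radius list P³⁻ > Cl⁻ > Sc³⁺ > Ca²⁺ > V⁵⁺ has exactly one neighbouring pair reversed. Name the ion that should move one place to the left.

Ca²⁺

The pair Sc³⁺, Ca²⁺ is the wrong way round — they are isoelectronic (18 e⁻) and Sc has more protons than Ca (21 vs 20), making Sc³⁺ smaller. All other adjacent pairs agree with periodic trends, so Ca²⁺ is the misplaced ion.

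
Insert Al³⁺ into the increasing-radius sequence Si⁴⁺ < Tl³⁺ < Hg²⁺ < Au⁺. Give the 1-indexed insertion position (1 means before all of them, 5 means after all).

2

Electron counts and nuclear charges: Si⁴⁺ (Z=14, 10 e⁻), Al³⁺ (Z=13, 10 e⁻), Tl³⁺ (Z=81, 78 e⁻), Hg²⁺ (Z=80, 78 e⁻), Au⁺ (Z=79, 78 e⁻). Si⁴⁺ < Al³⁺ (isoelectronic, higher Z=14 is smaller); Al³⁺ < Tl³⁺ (same group, period 3 vs 6); Tl³⁺ < Hg²⁺ (isoelectronic, higher Z=81 is smaller); Hg²⁺ < Au⁺ (both 78 e⁻, Z=80>79).
With Al³⁺ included the full order is Si⁴⁺ < Al³⁺ < Tl³⁺ < Hg²⁺ < Au⁺, so it takes position 2.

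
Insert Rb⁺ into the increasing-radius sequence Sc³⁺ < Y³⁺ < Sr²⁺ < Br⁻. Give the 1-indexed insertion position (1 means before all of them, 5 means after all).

Sc³⁺: 18 e⁻, Z=21, Y³⁺: 36 e⁻, Z=39, Sr²⁺: 36 e⁻, Z=38, Rb⁺: 36 e⁻, Z=37, Br⁻: 36 e⁻, Z=35. Sc³⁺ < Y³⁺ (same group, period 4 vs 5); Y³⁺ < Sr²⁺ (both 36 e⁻, Z=39>38); Sr²⁺ < Rb⁺ (isoelectronic, higher Z=38 is smaller); Rb⁺ < Br⁻ (both 36 e⁻, Z=37>35).
Putting Rb⁺ in gives Sc³⁺ < Y³⁺ < Sr²⁺ < Rb⁺ < Br⁻; it lands at slot 4.

4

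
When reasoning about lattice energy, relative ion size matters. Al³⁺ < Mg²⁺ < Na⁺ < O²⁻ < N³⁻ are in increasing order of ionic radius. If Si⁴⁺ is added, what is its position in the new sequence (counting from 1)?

Isoelectronic series (10 e⁻ each). Size is set by nuclear charge: more protons means a smaller ion. Si⁴⁺ (Z=14), Al³⁺ (Z=13), Mg²⁺ (Z=12), Na⁺ (Z=11), O²⁻ (Z=8), N³⁻ (Z=7).
Merged order: Si⁴⁺ < Al³⁺ < Mg²⁺ < Na⁺ < O²⁻ < N³⁻ — Si⁴⁺ is number 1.

1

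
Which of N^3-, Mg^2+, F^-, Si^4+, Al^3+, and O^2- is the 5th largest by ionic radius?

Al^3+

Each ion has 10 electrons. The ranking follows nuclear charge in reverse — greater Z gives a smaller radius. Si^4+ (Z=14), Al^3+ (Z=13), Mg^2+ (Z=12), F^- (Z=9), O^2- (Z=8), N^3- (Z=7).
So the order is Si^4+ < Al^3+ < Mg^2+ < F^- < O^2- < N^3-; the 5th-largest ion is Al^3+.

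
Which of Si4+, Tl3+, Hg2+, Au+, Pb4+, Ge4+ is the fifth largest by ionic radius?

Ge4+

Electron counts and nuclear charges: Si4+ (Z=14, 10 e⁻), Ge4+ (Z=32, 28 e⁻), Pb4+ (Z=82, 78 e⁻), Tl3+ (Z=81, 78 e⁻), Hg2+ (Z=80, 78 e⁻), Au+ (Z=79, 78 e⁻). Si4+ < Ge4+ (same group, period 3 vs 4); Ge4+ < Pb4+ (same group, 2 shells fewer); Pb4+ < Tl3+ (isoelectronic, higher Z=82 is smaller); Tl3+ < Hg2+ (isoelectronic, higher Z=81 is smaller); Hg2+ < Au+ (isoelectronic, higher Z=80 is smaller).
So the order is Si4+ < Ge4+ < Pb4+ < Tl3+ < Hg2+ < Au+; the 5th-largest ion is Ge4+.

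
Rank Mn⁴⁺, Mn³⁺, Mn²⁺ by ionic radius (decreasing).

Same element, different charge: the more highly charged cation has fewer electrons and a greater effective nuclear charge per electron, making Mn⁴⁺ the smallest.

Mn²⁺ > Mn³⁺ > Mn⁴⁺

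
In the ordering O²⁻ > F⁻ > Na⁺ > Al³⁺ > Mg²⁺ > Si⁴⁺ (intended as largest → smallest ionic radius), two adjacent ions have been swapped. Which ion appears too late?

Mg²⁺

Compare adjacent ions: Al³⁺ and Mg²⁺ share 10 electrons; the higher nuclear charge on Al (Z=13) contracts it more, so Al³⁺ < Mg²⁺ — yet in this decreasing list Al³⁺ sits before Mg²⁺. Nothing else is reversed, so Mg²⁺ should move one place to the left.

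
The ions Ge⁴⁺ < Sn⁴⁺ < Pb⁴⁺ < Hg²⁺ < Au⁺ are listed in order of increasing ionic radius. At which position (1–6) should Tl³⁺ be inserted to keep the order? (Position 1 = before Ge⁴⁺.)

4

Electron counts and nuclear charges: Ge⁴⁺ (Z=32, 28 e⁻), Sn⁴⁺ (Z=50, 46 e⁻), Pb⁴⁺ (Z=82, 78 e⁻), Tl³⁺ (Z=81, 78 e⁻), Hg²⁺ (Z=80, 78 e⁻), Au⁺ (Z=79, 78 e⁻). Ge⁴⁺ < Sn⁴⁺ (same group, 1 shell fewer); Sn⁴⁺ < Pb⁴⁺ (same group, period 5 vs 6); Pb⁴⁺ < Tl³⁺ (isoelectronic, higher Z=82 is smaller); Tl³⁺ < Hg²⁺ (both 78 e⁻, Z=81>80); Hg²⁺ < Au⁺ (isoelectronic, higher Z=80 is smaller).
With Tl³⁺ included the full order is Ge⁴⁺ < Sn⁴⁺ < Pb⁴⁺ < Tl³⁺ < Hg²⁺ < Au⁺, so it takes position 4.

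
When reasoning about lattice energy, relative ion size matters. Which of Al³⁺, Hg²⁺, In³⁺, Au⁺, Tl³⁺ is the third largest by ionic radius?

Tl³⁺

Al³⁺ (Z=13, 10 e⁻), In³⁺ (Z=49, 46 e⁻), Tl³⁺ (Z=81, 78 e⁻), Hg²⁺ (Z=80, 78 e⁻), Au⁺ (Z=79, 78 e⁻). Al³⁺ < In³⁺ (same group, period 3 vs 5); In³⁺ < Tl³⁺ (same group, 1 shell fewer); Tl³⁺ < Hg²⁺ (both 78 e⁻, Z=81>80); Hg²⁺ < Au⁺ (isoelectronic, higher Z=80 is smaller).
So the order is Al³⁺ < In³⁺ < Tl³⁺ < Hg²⁺ < Au⁺; the 3rd-largest ion is Tl³⁺.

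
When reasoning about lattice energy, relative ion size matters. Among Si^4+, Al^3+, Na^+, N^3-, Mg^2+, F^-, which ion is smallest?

Si^4+

These species are isoelectronic with 10 electrons. The only difference is the number of protons: Si^4+ (Z=14), Al^3+ (Z=13), Mg^2+ (Z=12), Na^+ (Z=11), F^- (Z=9), N^3- (Z=7). The strongest nuclear pull (Si^4+) gives the smallest ion.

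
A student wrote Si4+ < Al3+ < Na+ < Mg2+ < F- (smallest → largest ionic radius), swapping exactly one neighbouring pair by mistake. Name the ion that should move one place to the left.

Mg2+

Scanning neighbour by neighbour, only Na+/Mg2+ violates a trend: Mg2+ and Na+ share 10 electrons; the higher nuclear charge on Mg (Z=12) contracts it more, so Mg2+ < Na+. That makes Mg2+ the one sitting a position late relative to where it belongs.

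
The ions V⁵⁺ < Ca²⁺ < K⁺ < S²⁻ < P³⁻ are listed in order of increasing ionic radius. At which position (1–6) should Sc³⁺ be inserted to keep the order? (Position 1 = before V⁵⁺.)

Each ion has 18 electrons. The ranking follows nuclear charge in reverse — greater Z gives a smaller radius. V⁵⁺ (Z=23), Sc³⁺ (Z=21), Ca²⁺ (Z=20), K⁺ (Z=19), S²⁻ (Z=16), P³⁻ (Z=15).
Merged order: V⁵⁺ < Sc³⁺ < Ca²⁺ < K⁺ < S²⁻ < P³⁻ — Sc³⁺ is number 2.

2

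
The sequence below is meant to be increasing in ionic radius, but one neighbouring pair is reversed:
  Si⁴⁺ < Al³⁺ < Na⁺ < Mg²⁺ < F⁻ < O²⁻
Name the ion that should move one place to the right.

Na⁺

The pair Na⁺, Mg²⁺ is the wrong way round — Mg²⁺ and Na⁺ share 10 electrons; the higher nuclear charge on Mg (Z=12) contracts it more, so Mg²⁺ < Na⁺. All other adjacent pairs agree with periodic trends, so Na⁺ is the misplaced ion.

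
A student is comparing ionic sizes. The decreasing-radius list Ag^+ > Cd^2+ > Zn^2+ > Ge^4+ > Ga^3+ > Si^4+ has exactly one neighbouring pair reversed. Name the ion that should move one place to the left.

Scanning neighbour by neighbour, only Ge^4+/Ga^3+ violates a trend: both have 28 electrons but Z(Ge)=32 > Z(Ga)=31, so Ge^4+ should be the smaller of the two. That makes Ga^3+ the one sitting a position late relative to where it belongs.

Ga^3+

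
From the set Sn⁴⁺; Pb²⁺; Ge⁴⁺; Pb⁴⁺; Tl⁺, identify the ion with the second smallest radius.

Sn⁴⁺

First list Z and electron count for each: Ge⁴⁺ has 28 e⁻ (Z=32), Sn⁴⁺ has 46 e⁻ (Z=50), Pb⁴⁺ has 78 e⁻ (Z=82), Pb²⁺ has 80 e⁻ (Z=82), Tl⁺ has 80 e⁻ (Z=81). Ge⁴⁺ < Sn⁴⁺ (same group, period 4 vs 5); Sn⁴⁺ < Pb⁴⁺ (same group, period 5 vs 6); Pb⁴⁺ < Pb²⁺ (same element, +4 vs +2); Pb²⁺ < Tl⁺ (both 80 e⁻, Z=82>81).
Full ascending order: Ge⁴⁺ < Sn⁴⁺ < Pb⁴⁺ < Pb²⁺ < Tl⁺. Counting from the smallest, position 2 is Sn⁴⁺.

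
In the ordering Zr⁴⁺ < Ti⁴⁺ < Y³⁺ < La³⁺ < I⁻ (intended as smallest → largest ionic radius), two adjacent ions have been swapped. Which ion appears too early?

The pair Zr⁴⁺, Ti⁴⁺ is the wrong way round — Ti⁴⁺ and Zr⁴⁺ are in one column with the same charge; the lighter period-4 ion has one fewer shell and is smaller. All other adjacent pairs agree with periodic trends, so Zr⁴⁺ is the misplaced ion.

Zr⁴⁺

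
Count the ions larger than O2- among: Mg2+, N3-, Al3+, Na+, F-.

1

All of these have 10 electrons (isoelectronic). With the same electron cloud, the ion with the most protons pulls it in tightest. Nuclear charges: Al3+ (Z=13), Mg2+ (Z=12), Na+ (Z=11), F- (Z=9), O2- (Z=8), N3- (Z=7). Highest Z is smallest.
Placing each against O2-: smaller — Al3+, Mg2+, Na+, F-; larger — N3-. So 1 is larger.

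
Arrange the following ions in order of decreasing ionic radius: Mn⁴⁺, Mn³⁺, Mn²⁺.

Same element, different charge: the more highly charged cation has fewer electrons and a greater effective nuclear charge per electron, making Mn⁴⁺ the smallest.

Mn²⁺ > Mn³⁺ > Mn⁴⁺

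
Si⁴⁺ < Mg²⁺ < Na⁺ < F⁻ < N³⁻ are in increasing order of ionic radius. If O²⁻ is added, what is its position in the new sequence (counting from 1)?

5

Isoelectronic series (10 e⁻ each). Size is set by nuclear charge: more protons means a smaller ion. Si⁴⁺ (Z=14), Mg²⁺ (Z=12), Na⁺ (Z=11), F⁻ (Z=9), O²⁻ (Z=8), N³⁻ (Z=7).
With O²⁻ included the full order is Si⁴⁺ < Mg²⁺ < Na⁺ < F⁻ < O²⁻ < N³⁻, so it takes position 5.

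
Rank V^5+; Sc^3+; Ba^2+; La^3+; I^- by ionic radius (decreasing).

First list Z and electron count for each: V^5+: 18 e⁻, Z=23, Sc^3+: 18 e⁻, Z=21, La^3+: 54 e⁻, Z=57, Ba^2+: 54 e⁻, Z=56, I^-: 54 e⁻, Z=53. V^5+ < Sc^3+ (both 18 e⁻, Z=23>21); Sc^3+ < La^3+ (same group, 2 shells fewer); La^3+ < Ba^2+ (both 54 e⁻, Z=57>56); Ba^2+ < I^- (both 54 e⁻, Z=56>53).

I^- > Ba^2+ > La^3+ > Sc^3+ > V^5+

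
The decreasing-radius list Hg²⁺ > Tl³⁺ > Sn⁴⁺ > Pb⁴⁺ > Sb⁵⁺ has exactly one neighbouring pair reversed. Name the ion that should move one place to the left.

Check each adjacent pair. Sn⁴⁺ and Pb⁴⁺ are reversed: Sn⁴⁺ and Pb⁴⁺ are in one column with the same charge; the lighter period-5 ion has one fewer shell and is smaller. No other neighbouring pair contradicts the periodic trends, so Pb⁴⁺ is the ion listed too late.

Pb⁴⁺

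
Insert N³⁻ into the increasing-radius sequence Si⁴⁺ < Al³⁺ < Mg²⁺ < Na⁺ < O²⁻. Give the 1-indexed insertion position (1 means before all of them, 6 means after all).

6

Each ion has 10 electrons. The ranking follows nuclear charge in reverse — greater Z gives a smaller radius. Si⁴⁺ (Z=14), Al³⁺ (Z=13), Mg²⁺ (Z=12), Na⁺ (Z=11), O²⁻ (Z=8), N³⁻ (Z=7).
With N³⁻ included the full order is Si⁴⁺ < Al³⁺ < Mg²⁺ < Na⁺ < O²⁻ < N³⁻, so it takes position 6.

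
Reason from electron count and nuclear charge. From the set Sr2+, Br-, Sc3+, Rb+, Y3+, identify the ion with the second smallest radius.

Y3+

Electron counts and nuclear charges: Sc3+ (Z=21, 18 e⁻), Y3+ (Z=39, 36 e⁻), Sr2+ (Z=38, 36 e⁻), Rb+ (Z=37, 36 e⁻), Br- (Z=35, 36 e⁻). Sc3+ < Y3+ (same group, period 4 vs 5); Y3+ < Sr2+ (both 36 e⁻, Z=39>38); Sr2+ < Rb+ (both 36 e⁻, Z=38>37); Rb+ < Br- (both 36 e⁻, Z=37>35).
So the order is Sc3+ < Y3+ < Sr2+ < Rb+ < Br-; the 2nd-smallest ion is Y3+.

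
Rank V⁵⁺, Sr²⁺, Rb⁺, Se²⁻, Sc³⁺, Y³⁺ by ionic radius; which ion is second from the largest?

First list Z and electron count for each: V⁵⁺ (Z=23, 18 e⁻), Sc³⁺ (Z=21, 18 e⁻), Y³⁺ (Z=39, 36 e⁻), Sr²⁺ (Z=38, 36 e⁻), Rb⁺ (Z=37, 36 e⁻), Se²⁻ (Z=34, 36 e⁻). V⁵⁺ < Sc³⁺ (isoelectronic, higher Z=23 is smaller); Sc³⁺ < Y³⁺ (same group, period 4 vs 5); Y³⁺ < Sr²⁺ (isoelectronic, higher Z=39 is smaller); Sr²⁺ < Rb⁺ (isoelectronic, higher Z=38 is smaller); Rb⁺ < Se²⁻ (both 36 e⁻, Z=37>34).
So the order is V⁵⁺ < Sc³⁺ < Y³⁺ < Sr²⁺ < Rb⁺ < Se²⁻; the 2nd-largest ion is Rb⁺.

Rb⁺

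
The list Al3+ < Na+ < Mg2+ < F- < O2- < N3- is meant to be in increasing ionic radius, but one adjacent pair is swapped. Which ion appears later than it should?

The pair Na+, Mg2+ is the wrong way round — Mg2+ and Na+ share 10 electrons; the higher nuclear charge on Mg (Z=12) contracts it more, so Mg2+ < Na+. All other adjacent pairs agree with periodic trends, so Mg2+ is the misplaced ion.

Mg2+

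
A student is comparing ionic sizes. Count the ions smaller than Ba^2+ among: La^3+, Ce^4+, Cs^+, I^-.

2

All of these have 54 electrons (isoelectronic). With the same electron cloud, the ion with the most protons pulls it in tightest. Nuclear charges: Ce^4+ (Z=58), La^3+ (Z=57), Ba^2+ (Z=56), Cs^+ (Z=55), I^- (Z=53). Highest Z is smallest.
Overall: Ce^4+ < La^3+ < Ba^2+ < Cs^+ < I^-. Ba^2+ has 2 below it and 2 above. Count: 2.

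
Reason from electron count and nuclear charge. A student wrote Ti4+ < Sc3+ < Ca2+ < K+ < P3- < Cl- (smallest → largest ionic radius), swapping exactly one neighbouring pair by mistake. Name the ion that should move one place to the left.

Cl-

Compare adjacent ions: both have 18 electrons but Z(Cl)=17 > Z(P)=15, so Cl- should be the smaller of the two — yet in this increasing list P3- sits before Cl-. Nothing else is reversed, so Cl- should move one place to the left.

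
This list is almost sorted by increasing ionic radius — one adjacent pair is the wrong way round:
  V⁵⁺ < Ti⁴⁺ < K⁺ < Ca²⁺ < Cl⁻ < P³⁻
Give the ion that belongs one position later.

K⁺

The pair K⁺, Ca²⁺ is the wrong way round — both have 18 electrons but Z(Ca)=20 > Z(K)=19, so Ca²⁺ should be the smaller of the two. All other adjacent pairs agree with periodic trends, so K⁺ is the misplaced ion.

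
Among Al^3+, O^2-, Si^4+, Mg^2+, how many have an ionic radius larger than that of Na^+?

1

Isoelectronic series (10 e⁻ each). Size is set by nuclear charge: more protons means a smaller ion. Si^4+ (Z=14), Al^3+ (Z=13), Mg^2+ (Z=12), Na^+ (Z=11), O^2- (Z=8).
Relative to Na^+, the ions that are larger are O^2-. That's 1.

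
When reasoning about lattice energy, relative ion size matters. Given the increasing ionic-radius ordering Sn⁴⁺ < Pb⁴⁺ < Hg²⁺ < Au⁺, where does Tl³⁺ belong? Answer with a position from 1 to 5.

3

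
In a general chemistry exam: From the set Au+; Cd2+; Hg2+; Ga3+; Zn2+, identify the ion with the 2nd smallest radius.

Zn2+

Electron counts and nuclear charges: Ga3+ (Z=31, 28 e⁻), Zn2+ (Z=30, 28 e⁻), Cd2+ (Z=48, 46 e⁻), Hg2+ (Z=80, 78 e⁻), Au+ (Z=79, 78 e⁻). Ga3+ < Zn2+ (isoelectronic, higher Z=31 is smaller); Zn2+ < Cd2+ (same group, period 4 vs 5); Cd2+ < Hg2+ (same group, 1 shell fewer); Hg2+ < Au+ (isoelectronic, higher Z=80 is smaller).
Ordering: Ga3+ < Zn2+ < Cd2+ < Hg2+ < Au+. The 2nd smallest is Zn2+.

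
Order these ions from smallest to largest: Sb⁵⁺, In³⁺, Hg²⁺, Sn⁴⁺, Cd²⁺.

Sb⁵⁺ < Sn⁴⁺ < In³⁺ < Cd²⁺ < Hg²⁺

Work out protons and electrons: Sb⁵⁺ (Z=51, 46 e⁻), Sn⁴⁺ (Z=50, 46 e⁻), In³⁺ (Z=49, 46 e⁻), Cd²⁺ (Z=48, 46 e⁻), Hg²⁺ (Z=80, 78 e⁻). Sb⁵⁺ < Sn⁴⁺ (isoelectronic, higher Z=51 is smaller); Sn⁴⁺ < In³⁺ (both 46 e⁻, Z=50>49); In³⁺ < Cd²⁺ (both 46 e⁻, Z=49>48); Cd²⁺ < Hg²⁺ (same group, 1 shell fewer).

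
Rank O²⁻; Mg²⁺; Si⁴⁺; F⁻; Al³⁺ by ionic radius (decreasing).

O²⁻ > F⁻ > Mg²⁺ > Al³⁺ > Si⁴⁺

These species are isoelectronic with 10 electrons. The only difference is the number of protons: Si⁴⁺ (Z=14), Al³⁺ (Z=13), Mg²⁺ (Z=12), F⁻ (Z=9), O²⁻ (Z=8). The strongest nuclear pull (Si⁴⁺) gives the smallest ion.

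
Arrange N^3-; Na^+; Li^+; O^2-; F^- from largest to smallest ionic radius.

N^3- > O^2- > F^- > Na^+ > Li^+

Electron counts and nuclear charges: Li^+ has 2 e⁻ (Z=3), Na^+ has 10 e⁻ (Z=11), F^- has 10 e⁻ (Z=9), O^2- has 10 e⁻ (Z=8), N^3- has 10 e⁻ (Z=7). Li^+ < Na^+ (same group, period 2 vs 3); Na^+ < F^- (both 10 e⁻, Z=11>9); F^- < O^2- (isoelectronic, higher Z=9 is smaller); O^2- < N^3- (both 10 e⁻, Z=8>7).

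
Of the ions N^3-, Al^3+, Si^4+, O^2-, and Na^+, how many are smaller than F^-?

These species are isoelectronic with 10 electrons. The only difference is the number of protons: Si^4+ (Z=14), Al^3+ (Z=13), Na^+ (Z=11), F^- (Z=9), O^2- (Z=8), N^3- (Z=7). The strongest nuclear pull (Si^4+) gives the smallest ion.
Ordering all of them (including F^-) by radius gives Si^4+ < Al^3+ < Na^+ < F^- < O^2- < N^3-. Count: 3.

3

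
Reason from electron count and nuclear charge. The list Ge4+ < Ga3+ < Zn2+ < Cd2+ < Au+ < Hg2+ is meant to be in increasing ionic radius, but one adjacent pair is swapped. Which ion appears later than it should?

Compare adjacent ions: both have 78 electrons but Z(Hg)=80 > Z(Au)=79, so Hg2+ should be the smaller of the two — yet in this increasing list Au+ sits before Hg2+. Nothing else is reversed, so Hg2+ should move one place to the left.

Hg2+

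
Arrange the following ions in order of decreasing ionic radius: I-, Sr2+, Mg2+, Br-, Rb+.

Work out protons and electrons: Mg2+ has 10 e⁻ (Z=12), Sr2+ has 36 e⁻ (Z=38), Rb+ has 36 e⁻ (Z=37), Br- has 36 e⁻ (Z=35), I- has 54 e⁻ (Z=53). Mg2+ < Sr2+ (same group, 2 shells fewer); Sr2+ < Rb+ (isoelectronic, higher Z=38 is smaller); Rb+ < Br- (isoelectronic, higher Z=37 is smaller); Br- < I- (same group, period 4 vs 5).

I- > Br- > Rb+ > Sr2+ > Mg2+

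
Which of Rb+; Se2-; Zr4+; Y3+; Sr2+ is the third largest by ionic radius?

Sr2+

Isoelectronic series (36 e⁻ each). Size is set by nuclear charge: more protons means a smaller ion. Zr4+ (Z=40), Y3+ (Z=39), Sr2+ (Z=38), Rb+ (Z=37), Se2- (Z=34).
Ordering: Zr4+ < Y3+ < Sr2+ < Rb+ < Se2-. The third largest is Sr2+.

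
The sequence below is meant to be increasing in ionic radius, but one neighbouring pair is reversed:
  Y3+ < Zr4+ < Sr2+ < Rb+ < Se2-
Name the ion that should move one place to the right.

Compare adjacent ions: they are isoelectronic (36 e⁻) and Zr has more protons than Y (40 vs 39), making Zr4+ smaller — yet in this increasing list Y3+ sits before Zr4+. Nothing else is reversed, so Y3+ should move one place to the right.

Y3+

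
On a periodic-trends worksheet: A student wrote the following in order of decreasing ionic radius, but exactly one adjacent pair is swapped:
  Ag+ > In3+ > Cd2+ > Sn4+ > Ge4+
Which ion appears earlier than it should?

In3+

The pair In3+, Cd2+ is the wrong way round — both have 46 electrons but Z(In)=49 > Z(Cd)=48, so In3+ should be the smaller of the two. All other adjacent pairs agree with periodic trends, so In3+ is the misplaced ion.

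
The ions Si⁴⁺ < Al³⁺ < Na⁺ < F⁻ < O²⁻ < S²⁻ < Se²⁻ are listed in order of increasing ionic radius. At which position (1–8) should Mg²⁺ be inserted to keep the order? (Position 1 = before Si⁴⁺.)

Electron counts and nuclear charges: Si⁴⁺: 10 e⁻, Z=14, Al³⁺: 10 e⁻, Z=13, Mg²⁺: 10 e⁻, Z=12, Na⁺: 10 e⁻, Z=11, F⁻: 10 e⁻, Z=9, O²⁻: 10 e⁻, Z=8, S²⁻: 18 e⁻, Z=16, Se²⁻: 36 e⁻, Z=34. Si⁴⁺ < Al³⁺ (isoelectronic, higher Z=14 is smaller); Al³⁺ < Mg²⁺ (both 10 e⁻, Z=13>12); Mg²⁺ < Na⁺ (both 10 e⁻, Z=12>11); Na⁺ < F⁻ (both 10 e⁻, Z=11>9); F⁻ < O²⁻ (both 10 e⁻, Z=9>8); O²⁻ < S²⁻ (same group, 1 shell fewer); S²⁻ < Se²⁻ (same group, 1 shell fewer).
The complete sequence is Si⁴⁺ < Al³⁺ < Mg²⁺ < Na⁺ < F⁻ < O²⁻ < S²⁻ < Se²⁻. Mg²⁺ sits at position 3.

3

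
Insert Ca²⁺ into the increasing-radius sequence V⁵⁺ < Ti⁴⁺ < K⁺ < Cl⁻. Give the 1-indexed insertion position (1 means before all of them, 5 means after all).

3

These species are isoelectronic with 18 electrons. The only difference is the number of protons: V⁵⁺ (Z=23), Ti⁴⁺ (Z=22), Ca²⁺ (Z=20), K⁺ (Z=19), Cl⁻ (Z=17). The strongest nuclear pull (V⁵⁺) gives the smallest ion.
Merged order: V⁵⁺ < Ti⁴⁺ < Ca²⁺ < K⁺ < Cl⁻ — Ca²⁺ is number 3.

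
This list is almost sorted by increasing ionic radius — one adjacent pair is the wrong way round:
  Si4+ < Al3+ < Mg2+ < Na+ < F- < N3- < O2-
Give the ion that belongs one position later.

Compare adjacent ions: they are isoelectronic (10 e⁻) and O has more protons than N (8 vs 7), making O2- smaller — yet in this increasing list N3- sits before O2-. Nothing else is reversed, so N3- should move one place to the right.

N3-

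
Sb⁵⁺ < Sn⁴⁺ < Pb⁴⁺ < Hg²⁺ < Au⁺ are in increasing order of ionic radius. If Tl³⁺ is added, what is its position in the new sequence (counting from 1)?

First list Z and electron count for each: Sb⁵⁺ has 46 e⁻ (Z=51), Sn⁴⁺ has 46 e⁻ (Z=50), Pb⁴⁺ has 78 e⁻ (Z=82), Tl³⁺ has 78 e⁻ (Z=81), Hg²⁺ has 78 e⁻ (Z=80), Au⁺ has 78 e⁻ (Z=79). Sb⁵⁺ < Sn⁴⁺ (both 46 e⁻, Z=51>50); Sn⁴⁺ < Pb⁴⁺ (same group, period 5 vs 6); Pb⁴⁺ < Tl³⁺ (both 78 e⁻, Z=82>81); Tl³⁺ < Hg²⁺ (isoelectronic, higher Z=81 is smaller); Hg²⁺ < Au⁺ (both 78 e⁻, Z=80>79).
Putting Tl³⁺ in gives Sb⁵⁺ < Sn⁴⁺ < Pb⁴⁺ < Tl³⁺ < Hg²⁺ < Au⁺; it lands at slot 4.

4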